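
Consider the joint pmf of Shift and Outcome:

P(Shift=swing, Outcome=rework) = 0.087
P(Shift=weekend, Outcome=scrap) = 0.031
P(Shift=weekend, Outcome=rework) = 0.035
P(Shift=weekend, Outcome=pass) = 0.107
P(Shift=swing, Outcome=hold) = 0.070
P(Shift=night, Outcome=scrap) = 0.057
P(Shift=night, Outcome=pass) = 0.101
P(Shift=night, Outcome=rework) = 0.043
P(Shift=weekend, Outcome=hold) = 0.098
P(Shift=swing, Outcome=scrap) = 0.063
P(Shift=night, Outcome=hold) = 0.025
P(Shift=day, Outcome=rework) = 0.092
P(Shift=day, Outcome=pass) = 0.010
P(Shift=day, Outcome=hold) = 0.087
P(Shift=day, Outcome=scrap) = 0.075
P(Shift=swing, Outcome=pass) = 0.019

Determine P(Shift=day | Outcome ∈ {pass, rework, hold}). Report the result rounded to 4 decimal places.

P(Outcome=pass) = 0.010 + 0.019 + 0.101 + 0.107 = 0.237.
P(Outcome=rework) = 0.092 + 0.087 + 0.043 + 0.035 = 0.257.
P(Outcome=hold) = 0.087 + 0.070 + 0.025 + 0.098 = 0.280.
P(Outcome ∈ {pass, rework, hold}) = 0.237 + 0.257 + 0.280 = 0.774; P(Shift=day, Outcome ∈ {pass, rework, hold}) = 0.010 + 0.092 + 0.087 = 0.189.
P(Shift=day | Outcome ∈ {pass, rework, hold}) = 0.189/0.774 = 0.2442.

0.2442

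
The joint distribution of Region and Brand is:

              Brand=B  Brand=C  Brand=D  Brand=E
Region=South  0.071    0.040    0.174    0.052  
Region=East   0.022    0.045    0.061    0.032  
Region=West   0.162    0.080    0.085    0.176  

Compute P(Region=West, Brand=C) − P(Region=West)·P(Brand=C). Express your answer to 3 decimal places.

-0.003

P(Region=West) = 0.162 + 0.080 + 0.085 + 0.176 = 0.503.
P(Brand=C) = 0.040 + 0.045 + 0.080 = 0.165.
P(Region=West, Brand=C) − P(Region=West)P(Brand=C) = 0.080 − 0.503×0.165 = -0.003.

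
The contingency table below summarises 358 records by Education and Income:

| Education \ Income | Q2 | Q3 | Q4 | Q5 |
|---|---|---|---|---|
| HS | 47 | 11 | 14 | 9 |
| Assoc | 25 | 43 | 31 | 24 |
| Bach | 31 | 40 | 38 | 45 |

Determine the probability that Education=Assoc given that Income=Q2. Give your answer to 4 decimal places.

0.2427

Total with Income=Q2: 47 + 25 + 31 = 103.
P(Education=Assoc | Income=Q2) = 25/103 = 0.2427.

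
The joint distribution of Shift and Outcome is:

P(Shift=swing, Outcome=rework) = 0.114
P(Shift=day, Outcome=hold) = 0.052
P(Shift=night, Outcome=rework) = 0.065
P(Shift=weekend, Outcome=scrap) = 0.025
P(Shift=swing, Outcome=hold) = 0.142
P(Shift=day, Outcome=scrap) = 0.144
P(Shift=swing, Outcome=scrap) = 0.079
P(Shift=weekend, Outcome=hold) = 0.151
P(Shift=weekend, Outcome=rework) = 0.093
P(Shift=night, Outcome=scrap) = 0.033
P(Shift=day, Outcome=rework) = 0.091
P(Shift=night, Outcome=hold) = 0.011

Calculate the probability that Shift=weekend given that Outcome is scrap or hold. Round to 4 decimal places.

P(Outcome=scrap) = 0.144 + 0.079 + 0.033 + 0.025 = 0.281.
P(Outcome=hold) = 0.052 + 0.142 + 0.011 + 0.151 = 0.356.
P(Outcome ∈ {scrap, hold}) = 0.281 + 0.356 = 0.637; P(Shift=weekend, Outcome ∈ {scrap, hold}) = 0.025 + 0.151 = 0.176.
P(Shift=weekend | Outcome ∈ {scrap, hold}) = 0.176/0.637 = 0.2763.

0.2763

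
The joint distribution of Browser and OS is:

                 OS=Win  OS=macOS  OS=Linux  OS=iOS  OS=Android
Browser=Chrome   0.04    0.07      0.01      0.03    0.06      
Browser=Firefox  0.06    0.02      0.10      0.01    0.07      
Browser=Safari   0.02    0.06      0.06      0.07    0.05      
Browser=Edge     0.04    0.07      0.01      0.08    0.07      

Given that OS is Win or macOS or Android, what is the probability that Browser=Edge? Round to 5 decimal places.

0.28571

P(OS=Win) = 0.04 + 0.06 + 0.02 + 0.04 = 0.16.
P(OS=macOS) = 0.07 + 0.02 + 0.06 + 0.07 = 0.22.
P(OS=Android) = 0.06 + 0.07 + 0.05 + 0.07 = 0.25.
P(OS ∈ {Win, macOS, Android}) = 0.16 + 0.22 + 0.25 = 0.63; P(Browser=Edge, OS ∈ {Win, macOS, Android}) = 0.04 + 0.07 + 0.07 = 0.18.
P(Browser=Edge | OS ∈ {Win, macOS, Android}) = 0.18/0.63 = 0.28571.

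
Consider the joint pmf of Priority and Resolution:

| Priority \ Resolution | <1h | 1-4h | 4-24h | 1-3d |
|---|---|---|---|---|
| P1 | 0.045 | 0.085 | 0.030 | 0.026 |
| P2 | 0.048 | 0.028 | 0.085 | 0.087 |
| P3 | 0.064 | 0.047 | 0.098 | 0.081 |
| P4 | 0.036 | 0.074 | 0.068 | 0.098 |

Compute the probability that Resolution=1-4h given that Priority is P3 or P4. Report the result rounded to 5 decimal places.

P(Priority=P3) = 0.064 + 0.047 + 0.098 + 0.081 = 0.290.
P(Priority=P4) = 0.036 + 0.074 + 0.068 + 0.098 = 0.276.
P(Priority ∈ {P3, P4}) = 0.290 + 0.276 = 0.566; P(Resolution=1-4h, Priority ∈ {P3, P4}) = 0.047 + 0.074 = 0.121.
P(Resolution=1-4h | Priority ∈ {P3, P4}) = 0.121/0.566 = 0.21378.

0.21378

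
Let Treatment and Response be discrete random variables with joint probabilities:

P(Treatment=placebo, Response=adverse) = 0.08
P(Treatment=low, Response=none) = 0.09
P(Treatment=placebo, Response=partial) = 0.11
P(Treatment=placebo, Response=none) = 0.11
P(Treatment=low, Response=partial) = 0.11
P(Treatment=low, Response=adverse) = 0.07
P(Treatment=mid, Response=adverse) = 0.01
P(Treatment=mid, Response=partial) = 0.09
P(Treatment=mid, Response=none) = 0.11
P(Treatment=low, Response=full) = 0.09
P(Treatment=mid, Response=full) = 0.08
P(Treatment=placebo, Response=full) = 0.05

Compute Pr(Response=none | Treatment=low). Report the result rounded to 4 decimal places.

P(Treatment=low) = 0.09 + 0.11 + 0.09 + 0.07 = 0.36.
P(Response=none | Treatment=low) = 0.09/0.36 = 0.2500.

0.2500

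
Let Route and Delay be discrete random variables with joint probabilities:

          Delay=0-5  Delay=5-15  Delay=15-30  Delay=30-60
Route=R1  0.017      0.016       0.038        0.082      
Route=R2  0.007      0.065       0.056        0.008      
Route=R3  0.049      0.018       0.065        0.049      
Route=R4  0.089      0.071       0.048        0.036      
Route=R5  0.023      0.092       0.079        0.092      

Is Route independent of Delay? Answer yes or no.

P(Route=R4) = 0.244 and P(Delay=0-5) = 0.185, so their product is 0.04514, but P(Route=R4, Delay=0-5) = 0.089. Since these differ, Route and Delay are not independent.

no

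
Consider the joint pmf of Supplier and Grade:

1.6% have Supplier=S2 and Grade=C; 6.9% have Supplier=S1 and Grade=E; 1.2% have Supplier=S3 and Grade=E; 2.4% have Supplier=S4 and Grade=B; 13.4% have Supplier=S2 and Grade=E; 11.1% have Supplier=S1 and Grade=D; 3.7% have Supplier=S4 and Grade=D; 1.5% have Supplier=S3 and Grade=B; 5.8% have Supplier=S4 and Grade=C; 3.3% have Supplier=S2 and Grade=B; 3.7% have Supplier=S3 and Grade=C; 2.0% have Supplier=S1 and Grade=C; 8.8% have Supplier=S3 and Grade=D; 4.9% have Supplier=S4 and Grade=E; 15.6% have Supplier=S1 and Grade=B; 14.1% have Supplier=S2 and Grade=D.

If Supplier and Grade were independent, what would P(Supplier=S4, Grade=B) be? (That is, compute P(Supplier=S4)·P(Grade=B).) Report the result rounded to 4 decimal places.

P(Supplier=S4) = 0.024 + 0.058 + 0.037 + 0.049 = 0.168.
P(Grade=B) = 0.156 + 0.033 + 0.015 + 0.024 = 0.228.
Product: 0.168 × 0.228 = 0.0383.

0.0383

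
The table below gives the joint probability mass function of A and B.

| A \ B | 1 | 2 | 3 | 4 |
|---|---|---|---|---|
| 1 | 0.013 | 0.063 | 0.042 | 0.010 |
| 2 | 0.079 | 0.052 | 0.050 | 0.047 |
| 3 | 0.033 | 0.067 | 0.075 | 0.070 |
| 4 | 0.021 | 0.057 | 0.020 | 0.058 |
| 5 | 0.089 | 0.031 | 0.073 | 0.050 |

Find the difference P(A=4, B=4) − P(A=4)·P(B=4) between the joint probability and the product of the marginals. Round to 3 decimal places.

P(A=4) = 0.021 + 0.057 + 0.020 + 0.058 = 0.156.
P(B=4) = 0.010 + 0.047 + 0.070 + 0.058 + 0.050 = 0.235.
P(A=4, B=4) − P(A=4)P(B=4) = 0.058 − 0.156×0.235 = 0.021.

0.021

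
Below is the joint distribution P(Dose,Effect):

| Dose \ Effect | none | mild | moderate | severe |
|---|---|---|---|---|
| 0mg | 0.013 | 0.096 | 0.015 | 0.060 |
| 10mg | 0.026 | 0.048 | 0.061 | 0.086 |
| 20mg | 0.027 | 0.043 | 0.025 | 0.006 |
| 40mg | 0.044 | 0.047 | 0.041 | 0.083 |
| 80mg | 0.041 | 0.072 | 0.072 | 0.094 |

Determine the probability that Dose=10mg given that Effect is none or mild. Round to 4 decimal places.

P(Effect=none) = 0.013 + 0.026 + 0.027 + 0.044 + 0.041 = 0.151.
P(Effect=mild) = 0.096 + 0.048 + 0.043 + 0.047 + 0.072 = 0.306.
P(Effect ∈ {none, mild}) = 0.151 + 0.306 = 0.457; P(Dose=10mg, Effect ∈ {none, mild}) = 0.026 + 0.048 = 0.074.
P(Dose=10mg | Effect ∈ {none, mild}) = 0.074/0.457 = 0.1619.

0.1619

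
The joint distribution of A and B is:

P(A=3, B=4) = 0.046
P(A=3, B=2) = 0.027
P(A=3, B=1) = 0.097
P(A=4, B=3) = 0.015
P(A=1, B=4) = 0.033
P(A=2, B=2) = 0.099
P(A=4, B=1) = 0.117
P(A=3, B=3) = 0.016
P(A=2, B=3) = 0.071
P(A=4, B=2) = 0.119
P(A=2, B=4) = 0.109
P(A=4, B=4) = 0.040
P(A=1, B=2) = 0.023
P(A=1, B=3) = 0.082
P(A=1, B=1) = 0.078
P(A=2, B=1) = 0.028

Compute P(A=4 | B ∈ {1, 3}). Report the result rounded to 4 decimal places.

0.2619

P(B=1) = 0.078 + 0.028 + 0.097 + 0.117 = 0.320.
P(B=3) = 0.082 + 0.071 + 0.016 + 0.015 = 0.184.
P(B ∈ {1, 3}) = 0.320 + 0.184 = 0.504; P(A=4, B ∈ {1, 3}) = 0.117 + 0.015 = 0.132.
P(A=4 | B ∈ {1, 3}) = 0.132/0.504 = 0.2619.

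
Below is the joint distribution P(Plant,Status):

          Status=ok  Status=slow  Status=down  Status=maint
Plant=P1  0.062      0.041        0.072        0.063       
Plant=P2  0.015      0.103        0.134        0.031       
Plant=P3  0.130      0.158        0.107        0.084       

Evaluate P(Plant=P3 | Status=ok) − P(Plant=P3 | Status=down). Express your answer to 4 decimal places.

0.2862

P(Status=ok) = 0.062 + 0.015 + 0.130 = 0.207; P(Plant=P3 | Status=ok) = 0.130/0.207 = 0.62802.
P(Status=down) = 0.072 + 0.134 + 0.107 = 0.313; P(Plant=P3 | Status=down) = 0.107/0.313 = 0.34185.
Difference = 0.2862.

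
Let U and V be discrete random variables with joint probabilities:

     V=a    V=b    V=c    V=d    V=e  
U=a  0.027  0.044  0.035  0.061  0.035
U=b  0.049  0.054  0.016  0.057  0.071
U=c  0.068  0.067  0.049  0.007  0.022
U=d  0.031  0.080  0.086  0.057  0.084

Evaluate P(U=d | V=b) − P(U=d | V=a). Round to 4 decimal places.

0.1494

P(V=b) = 0.044 + 0.054 + 0.067 + 0.080 = 0.245; P(U=d | V=b) = 0.080/0.245 = 0.32653.
P(V=a) = 0.027 + 0.049 + 0.068 + 0.031 = 0.175; P(U=d | V=a) = 0.031/0.175 = 0.17714.
Difference = 0.1494.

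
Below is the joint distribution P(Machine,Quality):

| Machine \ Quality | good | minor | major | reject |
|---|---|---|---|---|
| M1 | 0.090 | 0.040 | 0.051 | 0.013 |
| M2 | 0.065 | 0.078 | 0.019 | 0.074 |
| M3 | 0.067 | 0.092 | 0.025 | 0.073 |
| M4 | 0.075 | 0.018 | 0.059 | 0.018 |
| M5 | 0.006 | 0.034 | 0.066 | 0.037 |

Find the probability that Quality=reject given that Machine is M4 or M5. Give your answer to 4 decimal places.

P(Machine=M4) = 0.075 + 0.018 + 0.059 + 0.018 = 0.170.
P(Machine=M5) = 0.006 + 0.034 + 0.066 + 0.037 = 0.143.
P(Machine ∈ {M4, M5}) = 0.170 + 0.143 = 0.313; P(Quality=reject, Machine ∈ {M4, M5}) = 0.018 + 0.037 = 0.055.
P(Quality=reject | Machine ∈ {M4, M5}) = 0.055/0.313 = 0.1757.

0.1757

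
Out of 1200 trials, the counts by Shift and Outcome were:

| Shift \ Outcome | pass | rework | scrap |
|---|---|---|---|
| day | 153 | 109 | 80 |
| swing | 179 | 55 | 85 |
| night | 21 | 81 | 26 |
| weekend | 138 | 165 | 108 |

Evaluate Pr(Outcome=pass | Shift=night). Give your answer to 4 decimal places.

Total with Shift=night: 21 + 81 + 26 = 128.
P(Outcome=pass | Shift=night) = 21/128 = 0.1641.

0.1641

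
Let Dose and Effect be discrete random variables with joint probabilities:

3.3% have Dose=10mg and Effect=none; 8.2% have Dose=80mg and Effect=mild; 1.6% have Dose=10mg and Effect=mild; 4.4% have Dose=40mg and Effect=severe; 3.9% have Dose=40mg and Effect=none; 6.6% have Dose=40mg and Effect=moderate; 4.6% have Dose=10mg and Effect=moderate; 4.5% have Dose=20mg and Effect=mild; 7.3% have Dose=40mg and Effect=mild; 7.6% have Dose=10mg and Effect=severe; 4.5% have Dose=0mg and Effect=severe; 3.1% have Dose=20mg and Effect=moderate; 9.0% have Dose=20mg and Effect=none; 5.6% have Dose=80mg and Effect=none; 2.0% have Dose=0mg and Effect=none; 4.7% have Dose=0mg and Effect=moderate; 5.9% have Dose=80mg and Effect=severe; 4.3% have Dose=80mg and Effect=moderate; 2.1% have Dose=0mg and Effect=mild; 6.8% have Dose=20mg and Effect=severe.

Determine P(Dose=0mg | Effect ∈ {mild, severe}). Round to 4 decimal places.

0.1248

P(Effect=mild) = 0.021 + 0.016 + 0.045 + 0.073 + 0.082 = 0.237.
P(Effect=severe) = 0.045 + 0.076 + 0.068 + 0.044 + 0.059 = 0.292.
P(Effect ∈ {mild, severe}) = 0.237 + 0.292 = 0.529; P(Dose=0mg, Effect ∈ {mild, severe}) = 0.021 + 0.045 = 0.066.
P(Dose=0mg | Effect ∈ {mild, severe}) = 0.066/0.529 = 0.1248.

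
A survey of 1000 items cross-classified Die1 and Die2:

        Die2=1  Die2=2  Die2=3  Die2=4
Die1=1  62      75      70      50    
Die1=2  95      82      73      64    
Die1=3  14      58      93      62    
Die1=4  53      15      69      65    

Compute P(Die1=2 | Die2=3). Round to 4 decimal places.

0.2393

Total with Die2=3: 70 + 73 + 93 + 69 = 305.
P(Die1=2 | Die2=3) = 73/305 = 0.2393.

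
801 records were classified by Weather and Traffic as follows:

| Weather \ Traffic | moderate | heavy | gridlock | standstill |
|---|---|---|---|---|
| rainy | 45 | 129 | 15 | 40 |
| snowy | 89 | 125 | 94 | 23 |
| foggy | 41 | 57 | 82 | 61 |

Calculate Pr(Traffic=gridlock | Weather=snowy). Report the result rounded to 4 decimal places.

0.2840

Total with Weather=snowy: 89 + 125 + 94 + 23 = 331.
P(Traffic=gridlock | Weather=snowy) = 94/331 = 0.2840.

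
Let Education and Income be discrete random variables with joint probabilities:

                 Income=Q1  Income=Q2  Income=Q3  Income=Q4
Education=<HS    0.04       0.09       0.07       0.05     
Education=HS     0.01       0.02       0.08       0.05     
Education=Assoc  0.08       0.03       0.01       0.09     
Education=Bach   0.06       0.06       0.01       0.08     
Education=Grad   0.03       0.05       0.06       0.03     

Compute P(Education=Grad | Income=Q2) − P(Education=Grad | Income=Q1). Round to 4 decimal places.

0.0636

P(Income=Q2) = 0.09 + 0.02 + 0.03 + 0.06 + 0.05 = 0.25; P(Education=Grad | Income=Q2) = 0.05/0.25 = 0.20000.
P(Income=Q1) = 0.04 + 0.01 + 0.08 + 0.06 + 0.03 = 0.22; P(Education=Grad | Income=Q1) = 0.03/0.22 = 0.13636.
Difference = 0.0636.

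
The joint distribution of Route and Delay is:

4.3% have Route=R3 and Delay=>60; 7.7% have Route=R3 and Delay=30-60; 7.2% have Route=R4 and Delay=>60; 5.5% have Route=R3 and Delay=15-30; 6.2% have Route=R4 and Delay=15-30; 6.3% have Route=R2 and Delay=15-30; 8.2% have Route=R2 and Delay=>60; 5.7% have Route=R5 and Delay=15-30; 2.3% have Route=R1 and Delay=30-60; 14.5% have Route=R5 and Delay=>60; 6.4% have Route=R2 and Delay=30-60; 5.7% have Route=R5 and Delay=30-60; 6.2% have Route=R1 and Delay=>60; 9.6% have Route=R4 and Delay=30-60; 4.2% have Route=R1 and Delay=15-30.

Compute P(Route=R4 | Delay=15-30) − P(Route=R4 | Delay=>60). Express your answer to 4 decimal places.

0.0440

P(Delay=15-30) = 0.042 + 0.063 + 0.055 + 0.062 + 0.057 = 0.279; P(Route=R4 | Delay=15-30) = 0.062/0.279 = 0.22222.
P(Delay=>60) = 0.062 + 0.082 + 0.043 + 0.072 + 0.145 = 0.404; P(Route=R4 | Delay=>60) = 0.072/0.404 = 0.17822.
Difference = 0.0440.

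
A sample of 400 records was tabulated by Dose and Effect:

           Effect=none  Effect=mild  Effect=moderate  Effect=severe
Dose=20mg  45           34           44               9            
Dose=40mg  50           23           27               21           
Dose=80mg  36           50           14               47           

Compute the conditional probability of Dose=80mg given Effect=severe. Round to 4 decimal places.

0.6104

Total with Effect=severe: 9 + 21 + 47 = 77.
P(Dose=80mg | Effect=severe) = 47/77 = 0.6104.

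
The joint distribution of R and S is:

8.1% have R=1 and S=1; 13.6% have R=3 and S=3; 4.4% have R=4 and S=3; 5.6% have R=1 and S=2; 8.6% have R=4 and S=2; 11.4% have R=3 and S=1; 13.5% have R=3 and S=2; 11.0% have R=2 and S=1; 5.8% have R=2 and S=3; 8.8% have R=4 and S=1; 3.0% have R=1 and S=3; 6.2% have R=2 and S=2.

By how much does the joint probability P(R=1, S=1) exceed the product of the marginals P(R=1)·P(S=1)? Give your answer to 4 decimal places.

0.0154

P(R=1) = 0.081 + 0.056 + 0.030 = 0.167.
P(S=1) = 0.081 + 0.110 + 0.114 + 0.088 = 0.393.
P(R=1, S=1) − P(R=1)P(S=1) = 0.081 − 0.167×0.393 = 0.0154.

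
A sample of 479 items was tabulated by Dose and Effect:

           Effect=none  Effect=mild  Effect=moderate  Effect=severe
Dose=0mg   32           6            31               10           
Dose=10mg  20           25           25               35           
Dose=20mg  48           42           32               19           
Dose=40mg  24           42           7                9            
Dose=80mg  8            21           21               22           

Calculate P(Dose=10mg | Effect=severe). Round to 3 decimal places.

0.368

Total with Effect=severe: 10 + 35 + 19 + 9 + 22 = 95.
P(Dose=10mg | Effect=severe) = 35/95 = 0.368.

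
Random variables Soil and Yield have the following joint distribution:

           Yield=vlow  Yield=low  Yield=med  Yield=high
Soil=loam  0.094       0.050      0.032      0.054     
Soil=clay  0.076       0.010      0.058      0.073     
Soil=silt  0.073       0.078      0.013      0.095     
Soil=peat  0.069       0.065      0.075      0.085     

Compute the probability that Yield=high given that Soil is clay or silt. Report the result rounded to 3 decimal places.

P(Soil=clay) = 0.076 + 0.010 + 0.058 + 0.073 = 0.217.
P(Soil=silt) = 0.073 + 0.078 + 0.013 + 0.095 = 0.259.
P(Soil ∈ {clay, silt}) = 0.217 + 0.259 = 0.476; P(Yield=high, Soil ∈ {clay, silt}) = 0.073 + 0.095 = 0.168.
P(Yield=high | Soil ∈ {clay, silt}) = 0.168/0.476 = 0.353.

0.353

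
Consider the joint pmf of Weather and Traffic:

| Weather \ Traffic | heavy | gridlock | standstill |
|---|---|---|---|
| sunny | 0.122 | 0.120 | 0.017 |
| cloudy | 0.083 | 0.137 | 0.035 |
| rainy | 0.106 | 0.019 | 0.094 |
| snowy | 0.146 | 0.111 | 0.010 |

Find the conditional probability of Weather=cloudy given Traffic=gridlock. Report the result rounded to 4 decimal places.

P(Traffic=gridlock) = 0.120 + 0.137 + 0.019 + 0.111 = 0.387.
P(Weather=cloudy | Traffic=gridlock) = 0.137/0.387 = 0.3540.

0.3540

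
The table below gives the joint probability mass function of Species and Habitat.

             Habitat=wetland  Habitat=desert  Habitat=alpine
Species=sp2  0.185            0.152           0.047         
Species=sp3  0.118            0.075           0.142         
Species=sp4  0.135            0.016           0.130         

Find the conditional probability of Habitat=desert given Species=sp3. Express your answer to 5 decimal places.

P(Species=sp3) = 0.118 + 0.075 + 0.142 = 0.335.
P(Habitat=desert | Species=sp3) = 0.075/0.335 = 0.22388.

0.22388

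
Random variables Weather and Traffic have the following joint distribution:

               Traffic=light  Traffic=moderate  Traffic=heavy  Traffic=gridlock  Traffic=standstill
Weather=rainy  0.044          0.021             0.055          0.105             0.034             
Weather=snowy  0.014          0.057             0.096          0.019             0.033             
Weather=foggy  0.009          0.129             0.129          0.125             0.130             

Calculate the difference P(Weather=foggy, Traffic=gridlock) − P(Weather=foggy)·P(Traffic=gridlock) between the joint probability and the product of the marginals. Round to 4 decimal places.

-0.0050

P(Weather=foggy) = 0.009 + 0.129 + 0.129 + 0.125 + 0.130 = 0.522.
P(Traffic=gridlock) = 0.105 + 0.019 + 0.125 = 0.249.
P(Weather=foggy, Traffic=gridlock) − P(Weather=foggy)P(Traffic=gridlock) = 0.125 − 0.522×0.249 = -0.0050.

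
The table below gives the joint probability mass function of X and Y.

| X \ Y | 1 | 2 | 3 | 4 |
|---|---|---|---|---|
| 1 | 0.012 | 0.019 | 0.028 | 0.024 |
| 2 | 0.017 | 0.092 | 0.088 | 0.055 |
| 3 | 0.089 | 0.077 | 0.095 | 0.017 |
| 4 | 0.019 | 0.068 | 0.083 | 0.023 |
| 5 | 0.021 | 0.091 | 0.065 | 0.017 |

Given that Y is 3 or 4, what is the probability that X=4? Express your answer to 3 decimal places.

P(Y=3) = 0.028 + 0.088 + 0.095 + 0.083 + 0.065 = 0.359.
P(Y=4) = 0.024 + 0.055 + 0.017 + 0.023 + 0.017 = 0.136.
P(Y ∈ {3, 4}) = 0.359 + 0.136 = 0.495; P(X=4, Y ∈ {3, 4}) = 0.083 + 0.023 = 0.106.
P(X=4 | Y ∈ {3, 4}) = 0.106/0.495 = 0.214.

0.214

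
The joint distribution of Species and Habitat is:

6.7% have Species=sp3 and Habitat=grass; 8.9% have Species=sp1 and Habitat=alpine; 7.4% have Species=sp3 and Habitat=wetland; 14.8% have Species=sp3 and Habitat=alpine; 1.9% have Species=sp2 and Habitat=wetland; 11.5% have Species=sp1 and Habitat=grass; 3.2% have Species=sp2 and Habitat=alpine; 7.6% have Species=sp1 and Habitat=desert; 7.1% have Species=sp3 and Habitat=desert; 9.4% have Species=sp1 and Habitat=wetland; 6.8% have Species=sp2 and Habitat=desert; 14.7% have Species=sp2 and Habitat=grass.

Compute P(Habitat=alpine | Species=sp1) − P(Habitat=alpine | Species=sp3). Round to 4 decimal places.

-0.1731

P(Species=sp1) = 0.115 + 0.094 + 0.076 + 0.089 = 0.374; P(Habitat=alpine | Species=sp1) = 0.089/0.374 = 0.23797.
P(Species=sp3) = 0.067 + 0.074 + 0.071 + 0.148 = 0.360; P(Habitat=alpine | Species=sp3) = 0.148/0.360 = 0.41111.
Difference = -0.1731.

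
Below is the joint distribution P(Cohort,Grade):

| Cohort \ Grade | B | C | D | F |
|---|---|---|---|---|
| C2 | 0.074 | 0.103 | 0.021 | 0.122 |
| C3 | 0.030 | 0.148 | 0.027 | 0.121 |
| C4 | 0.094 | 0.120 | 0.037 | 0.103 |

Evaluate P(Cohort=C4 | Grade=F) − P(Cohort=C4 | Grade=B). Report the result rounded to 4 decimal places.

-0.1771

P(Grade=F) = 0.122 + 0.121 + 0.103 = 0.346; P(Cohort=C4 | Grade=F) = 0.103/0.346 = 0.29769.
P(Grade=B) = 0.074 + 0.030 + 0.094 = 0.198; P(Cohort=C4 | Grade=B) = 0.094/0.198 = 0.47475.
Difference = -0.1771.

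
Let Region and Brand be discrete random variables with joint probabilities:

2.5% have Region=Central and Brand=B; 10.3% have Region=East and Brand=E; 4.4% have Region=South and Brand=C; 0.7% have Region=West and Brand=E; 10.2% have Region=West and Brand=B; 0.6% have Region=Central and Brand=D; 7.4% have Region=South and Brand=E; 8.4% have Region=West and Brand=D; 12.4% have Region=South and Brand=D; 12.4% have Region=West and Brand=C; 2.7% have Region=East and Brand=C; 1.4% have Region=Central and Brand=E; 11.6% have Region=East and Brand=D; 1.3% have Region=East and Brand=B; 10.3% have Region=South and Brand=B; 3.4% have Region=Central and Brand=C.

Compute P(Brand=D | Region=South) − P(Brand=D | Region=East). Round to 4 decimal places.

-0.0885

P(Region=South) = 0.103 + 0.044 + 0.124 + 0.074 = 0.345; P(Brand=D | Region=South) = 0.124/0.345 = 0.35942.
P(Region=East) = 0.013 + 0.027 + 0.116 + 0.103 = 0.259; P(Brand=D | Region=East) = 0.116/0.259 = 0.44788.
Difference = -0.0885.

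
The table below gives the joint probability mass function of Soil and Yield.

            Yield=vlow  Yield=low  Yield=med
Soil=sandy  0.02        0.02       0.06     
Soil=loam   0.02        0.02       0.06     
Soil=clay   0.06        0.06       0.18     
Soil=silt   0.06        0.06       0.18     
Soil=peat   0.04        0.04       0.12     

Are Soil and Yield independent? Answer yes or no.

yes

Every cell satisfies P(Soil,Yield) = P(Soil)·P(Yield). For instance P(Soil=clay) = 0.30, P(Yield=med) = 0.60, and 0.30×0.60 = 0.18 matches the joint entry. So Soil and Yield are independent.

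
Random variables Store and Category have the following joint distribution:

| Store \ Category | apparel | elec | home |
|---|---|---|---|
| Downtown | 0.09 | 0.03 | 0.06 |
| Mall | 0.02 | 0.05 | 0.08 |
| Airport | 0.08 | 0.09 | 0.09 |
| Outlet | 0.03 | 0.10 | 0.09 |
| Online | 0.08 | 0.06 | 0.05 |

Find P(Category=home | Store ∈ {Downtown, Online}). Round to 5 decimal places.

0.29730

P(Store=Downtown) = 0.09 + 0.03 + 0.06 = 0.18.
P(Store=Online) = 0.08 + 0.06 + 0.05 = 0.19.
P(Store ∈ {Downtown, Online}) = 0.18 + 0.19 = 0.37; P(Category=home, Store ∈ {Downtown, Online}) = 0.06 + 0.05 = 0.11.
P(Category=home | Store ∈ {Downtown, Online}) = 0.11/0.37 = 0.29730.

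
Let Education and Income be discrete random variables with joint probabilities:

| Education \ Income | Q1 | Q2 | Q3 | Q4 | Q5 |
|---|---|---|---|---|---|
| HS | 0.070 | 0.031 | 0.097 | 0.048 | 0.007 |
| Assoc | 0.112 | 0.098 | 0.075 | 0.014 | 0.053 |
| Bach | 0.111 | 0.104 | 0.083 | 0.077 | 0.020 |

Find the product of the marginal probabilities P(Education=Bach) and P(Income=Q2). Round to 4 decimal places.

P(Education=Bach) = 0.111 + 0.104 + 0.083 + 0.077 + 0.020 = 0.395.
P(Income=Q2) = 0.031 + 0.098 + 0.104 = 0.233.
Product: 0.395 × 0.233 = 0.0920.

0.0920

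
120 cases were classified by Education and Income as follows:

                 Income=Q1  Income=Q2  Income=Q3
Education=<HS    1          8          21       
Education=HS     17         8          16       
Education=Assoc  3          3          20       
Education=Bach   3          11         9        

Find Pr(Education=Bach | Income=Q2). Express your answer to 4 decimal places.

Total with Income=Q2: 8 + 8 + 3 + 11 = 30.
P(Education=Bach | Income=Q2) = 11/30 = 0.3667.

0.3667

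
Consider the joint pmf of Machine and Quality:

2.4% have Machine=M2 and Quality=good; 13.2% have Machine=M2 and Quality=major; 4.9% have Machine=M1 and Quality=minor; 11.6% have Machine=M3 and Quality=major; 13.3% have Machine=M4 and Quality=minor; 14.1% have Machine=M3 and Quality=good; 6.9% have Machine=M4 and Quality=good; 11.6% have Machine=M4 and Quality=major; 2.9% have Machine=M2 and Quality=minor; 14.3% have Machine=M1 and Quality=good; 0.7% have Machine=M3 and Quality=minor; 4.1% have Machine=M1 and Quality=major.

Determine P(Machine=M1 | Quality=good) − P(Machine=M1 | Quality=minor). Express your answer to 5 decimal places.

0.15454

P(Quality=good) = 0.143 + 0.024 + 0.141 + 0.069 = 0.377; P(Machine=M1 | Quality=good) = 0.143/0.377 = 0.379310.
P(Quality=minor) = 0.049 + 0.029 + 0.007 + 0.133 = 0.218; P(Machine=M1 | Quality=minor) = 0.049/0.218 = 0.224771.
Difference = 0.15454.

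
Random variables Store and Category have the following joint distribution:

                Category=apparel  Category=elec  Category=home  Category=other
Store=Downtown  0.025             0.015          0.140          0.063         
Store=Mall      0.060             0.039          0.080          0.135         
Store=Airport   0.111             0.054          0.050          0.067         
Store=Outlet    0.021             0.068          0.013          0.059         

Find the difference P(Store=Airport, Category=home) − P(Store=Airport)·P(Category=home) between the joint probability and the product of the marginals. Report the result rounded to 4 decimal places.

-0.0298

P(Store=Airport) = 0.111 + 0.054 + 0.050 + 0.067 = 0.282.
P(Category=home) = 0.140 + 0.080 + 0.050 + 0.013 = 0.283.
P(Store=Airport, Category=home) − P(Store=Airport)P(Category=home) = 0.050 − 0.282×0.283 = -0.0298.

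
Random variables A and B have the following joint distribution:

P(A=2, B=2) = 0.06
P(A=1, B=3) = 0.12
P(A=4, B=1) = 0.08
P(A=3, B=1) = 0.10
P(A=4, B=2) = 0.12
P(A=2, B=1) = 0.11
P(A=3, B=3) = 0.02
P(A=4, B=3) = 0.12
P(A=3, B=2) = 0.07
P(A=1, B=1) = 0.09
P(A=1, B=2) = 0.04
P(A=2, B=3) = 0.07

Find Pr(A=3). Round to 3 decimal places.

0.190

P(A=3) = 0.10 + 0.07 + 0.02 = 0.19.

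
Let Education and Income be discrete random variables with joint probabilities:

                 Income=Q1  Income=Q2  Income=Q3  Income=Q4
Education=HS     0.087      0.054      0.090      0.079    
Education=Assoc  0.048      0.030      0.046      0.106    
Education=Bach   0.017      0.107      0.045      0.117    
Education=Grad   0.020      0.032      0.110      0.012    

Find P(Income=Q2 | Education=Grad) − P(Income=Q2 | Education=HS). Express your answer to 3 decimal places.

P(Education=Grad) = 0.020 + 0.032 + 0.110 + 0.012 = 0.174; P(Income=Q2 | Education=Grad) = 0.032/0.174 = 0.1839.
P(Education=HS) = 0.087 + 0.054 + 0.090 + 0.079 = 0.310; P(Income=Q2 | Education=HS) = 0.054/0.310 = 0.1742.
Difference = 0.010.

0.010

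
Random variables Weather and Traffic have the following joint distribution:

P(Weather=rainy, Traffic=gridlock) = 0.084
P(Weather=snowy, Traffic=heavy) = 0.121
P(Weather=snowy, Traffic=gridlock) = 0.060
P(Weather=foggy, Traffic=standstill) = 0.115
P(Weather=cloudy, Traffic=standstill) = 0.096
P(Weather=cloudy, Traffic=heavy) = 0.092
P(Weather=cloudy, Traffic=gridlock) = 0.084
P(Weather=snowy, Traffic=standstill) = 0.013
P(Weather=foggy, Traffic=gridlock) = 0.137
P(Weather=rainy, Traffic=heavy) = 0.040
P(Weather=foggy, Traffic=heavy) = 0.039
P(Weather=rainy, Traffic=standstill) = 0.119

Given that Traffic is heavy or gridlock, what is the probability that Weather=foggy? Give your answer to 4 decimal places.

P(Traffic=heavy) = 0.092 + 0.040 + 0.121 + 0.039 = 0.292.
P(Traffic=gridlock) = 0.084 + 0.084 + 0.060 + 0.137 = 0.365.
P(Traffic ∈ {heavy, gridlock}) = 0.292 + 0.365 = 0.657; P(Weather=foggy, Traffic ∈ {heavy, gridlock}) = 0.039 + 0.137 = 0.176.
P(Weather=foggy | Traffic ∈ {heavy, gridlock}) = 0.176/0.657 = 0.2679.

0.2679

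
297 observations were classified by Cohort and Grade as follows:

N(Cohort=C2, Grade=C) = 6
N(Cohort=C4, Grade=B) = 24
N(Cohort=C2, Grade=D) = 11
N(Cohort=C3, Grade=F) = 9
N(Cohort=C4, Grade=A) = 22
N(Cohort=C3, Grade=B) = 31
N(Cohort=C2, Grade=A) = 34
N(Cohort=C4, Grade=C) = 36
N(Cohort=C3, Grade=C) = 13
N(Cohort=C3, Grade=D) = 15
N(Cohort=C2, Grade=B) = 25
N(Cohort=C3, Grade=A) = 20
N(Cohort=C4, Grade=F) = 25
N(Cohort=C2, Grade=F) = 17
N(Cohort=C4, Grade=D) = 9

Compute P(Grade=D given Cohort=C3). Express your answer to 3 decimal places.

Total with Cohort=C3: 20 + 31 + 13 + 15 + 9 = 88.
P(Grade=D | Cohort=C3) = 15/88 = 0.170.

0.170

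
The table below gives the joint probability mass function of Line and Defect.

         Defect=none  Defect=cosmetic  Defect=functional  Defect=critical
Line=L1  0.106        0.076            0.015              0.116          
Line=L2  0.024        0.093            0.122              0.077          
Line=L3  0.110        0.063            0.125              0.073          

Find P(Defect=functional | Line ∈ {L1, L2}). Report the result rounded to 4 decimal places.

0.2178

P(Line=L1) = 0.106 + 0.076 + 0.015 + 0.116 = 0.313.
P(Line=L2) = 0.024 + 0.093 + 0.122 + 0.077 = 0.316.
P(Line ∈ {L1, L2}) = 0.313 + 0.316 = 0.629; P(Defect=functional, Line ∈ {L1, L2}) = 0.015 + 0.122 = 0.137.
P(Defect=functional | Line ∈ {L1, L2}) = 0.137/0.629 = 0.2178.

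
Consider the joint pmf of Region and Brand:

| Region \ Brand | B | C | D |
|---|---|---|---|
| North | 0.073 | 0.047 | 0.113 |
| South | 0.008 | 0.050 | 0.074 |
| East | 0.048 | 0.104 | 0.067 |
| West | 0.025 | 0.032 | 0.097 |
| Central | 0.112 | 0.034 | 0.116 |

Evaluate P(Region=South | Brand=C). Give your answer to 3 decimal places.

P(Brand=C) = 0.047 + 0.050 + 0.104 + 0.032 + 0.034 = 0.267.
P(Region=South | Brand=C) = 0.050/0.267 = 0.187.

0.187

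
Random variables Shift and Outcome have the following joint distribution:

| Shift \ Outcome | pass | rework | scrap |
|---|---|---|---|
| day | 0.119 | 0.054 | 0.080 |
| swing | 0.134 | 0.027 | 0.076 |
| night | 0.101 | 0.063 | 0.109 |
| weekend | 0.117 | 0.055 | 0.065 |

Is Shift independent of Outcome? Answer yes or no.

no

P(Shift=night) = 0.273 and P(Outcome=pass) = 0.471, so their product is 0.12858, but P(Shift=night, Outcome=pass) = 0.101. Since these differ, Shift and Outcome are not independent.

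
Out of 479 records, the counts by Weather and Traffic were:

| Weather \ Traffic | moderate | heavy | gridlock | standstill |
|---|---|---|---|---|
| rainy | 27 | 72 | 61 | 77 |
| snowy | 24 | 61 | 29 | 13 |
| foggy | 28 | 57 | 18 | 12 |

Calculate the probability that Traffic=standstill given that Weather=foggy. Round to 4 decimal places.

Total with Weather=foggy: 28 + 57 + 18 + 12 = 115.
P(Traffic=standstill | Weather=foggy) = 12/115 = 0.1043.

0.1043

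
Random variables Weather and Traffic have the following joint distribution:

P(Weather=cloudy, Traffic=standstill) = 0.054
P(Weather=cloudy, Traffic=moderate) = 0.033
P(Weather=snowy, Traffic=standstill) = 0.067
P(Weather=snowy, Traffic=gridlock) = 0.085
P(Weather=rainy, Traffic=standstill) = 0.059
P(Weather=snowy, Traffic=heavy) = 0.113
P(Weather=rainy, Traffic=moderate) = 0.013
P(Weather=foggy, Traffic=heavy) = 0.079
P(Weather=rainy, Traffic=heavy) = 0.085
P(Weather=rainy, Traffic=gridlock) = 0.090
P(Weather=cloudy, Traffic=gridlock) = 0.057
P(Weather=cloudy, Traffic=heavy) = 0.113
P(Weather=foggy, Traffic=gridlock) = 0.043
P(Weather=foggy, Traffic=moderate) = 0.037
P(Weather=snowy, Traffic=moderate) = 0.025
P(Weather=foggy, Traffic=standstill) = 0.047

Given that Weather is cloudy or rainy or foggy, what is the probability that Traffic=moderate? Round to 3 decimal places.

P(Weather=cloudy) = 0.033 + 0.113 + 0.057 + 0.054 = 0.257.
P(Weather=rainy) = 0.013 + 0.085 + 0.090 + 0.059 = 0.247.
P(Weather=foggy) = 0.037 + 0.079 + 0.043 + 0.047 = 0.206.
P(Weather ∈ {cloudy, rainy, foggy}) = 0.257 + 0.247 + 0.206 = 0.710; P(Traffic=moderate, Weather ∈ {cloudy, rainy, foggy}) = 0.033 + 0.013 + 0.037 = 0.083.
P(Traffic=moderate | Weather ∈ {cloudy, rainy, foggy}) = 0.083/0.710 = 0.117.

0.117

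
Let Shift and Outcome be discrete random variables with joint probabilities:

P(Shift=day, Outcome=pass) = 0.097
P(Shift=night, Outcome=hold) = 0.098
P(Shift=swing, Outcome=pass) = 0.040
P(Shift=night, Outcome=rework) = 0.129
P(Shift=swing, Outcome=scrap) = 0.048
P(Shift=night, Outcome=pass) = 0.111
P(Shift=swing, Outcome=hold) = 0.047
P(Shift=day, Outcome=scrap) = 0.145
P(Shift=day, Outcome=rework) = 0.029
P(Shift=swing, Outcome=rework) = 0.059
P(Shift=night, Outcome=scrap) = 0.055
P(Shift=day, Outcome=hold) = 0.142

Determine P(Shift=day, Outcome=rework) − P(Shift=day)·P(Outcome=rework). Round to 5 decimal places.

-0.06062

P(Shift=day) = 0.097 + 0.029 + 0.145 + 0.142 = 0.413.
P(Outcome=rework) = 0.029 + 0.059 + 0.129 = 0.217.
P(Shift=day, Outcome=rework) − P(Shift=day)P(Outcome=rework) = 0.029 − 0.413×0.217 = -0.06062.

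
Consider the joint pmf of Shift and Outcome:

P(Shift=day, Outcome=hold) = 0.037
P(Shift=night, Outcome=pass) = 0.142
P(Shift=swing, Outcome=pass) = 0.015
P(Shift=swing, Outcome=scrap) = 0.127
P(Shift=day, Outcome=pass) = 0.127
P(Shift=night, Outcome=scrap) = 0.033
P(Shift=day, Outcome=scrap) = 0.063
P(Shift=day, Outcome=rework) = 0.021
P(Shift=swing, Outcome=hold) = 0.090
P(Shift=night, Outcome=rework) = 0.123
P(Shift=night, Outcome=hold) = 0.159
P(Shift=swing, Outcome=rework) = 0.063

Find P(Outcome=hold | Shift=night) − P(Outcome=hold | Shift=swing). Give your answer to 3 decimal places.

P(Shift=night) = 0.142 + 0.123 + 0.033 + 0.159 = 0.457; P(Outcome=hold | Shift=night) = 0.159/0.457 = 0.3479.
P(Shift=swing) = 0.015 + 0.063 + 0.127 + 0.090 = 0.295; P(Outcome=hold | Shift=swing) = 0.090/0.295 = 0.3051.
Difference = 0.043.

0.043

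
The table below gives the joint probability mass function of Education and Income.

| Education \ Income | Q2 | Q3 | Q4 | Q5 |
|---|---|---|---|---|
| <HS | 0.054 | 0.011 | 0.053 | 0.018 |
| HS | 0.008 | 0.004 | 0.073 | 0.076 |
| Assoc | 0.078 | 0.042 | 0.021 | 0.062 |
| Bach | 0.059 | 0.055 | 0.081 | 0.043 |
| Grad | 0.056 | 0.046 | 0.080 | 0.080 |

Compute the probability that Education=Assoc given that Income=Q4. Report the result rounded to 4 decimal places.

P(Income=Q4) = 0.053 + 0.073 + 0.021 + 0.081 + 0.080 = 0.308.
P(Education=Assoc | Income=Q4) = 0.021/0.308 = 0.0682.

0.0682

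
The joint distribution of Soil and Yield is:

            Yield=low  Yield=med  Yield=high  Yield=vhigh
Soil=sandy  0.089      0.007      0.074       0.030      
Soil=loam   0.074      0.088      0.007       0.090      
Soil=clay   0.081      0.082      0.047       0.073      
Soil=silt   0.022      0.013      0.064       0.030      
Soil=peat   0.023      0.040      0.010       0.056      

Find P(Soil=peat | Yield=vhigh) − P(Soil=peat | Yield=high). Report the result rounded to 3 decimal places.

0.151

P(Yield=vhigh) = 0.030 + 0.090 + 0.073 + 0.030 + 0.056 = 0.279; P(Soil=peat | Yield=vhigh) = 0.056/0.279 = 0.2007.
P(Yield=high) = 0.074 + 0.007 + 0.047 + 0.064 + 0.010 = 0.202; P(Soil=peat | Yield=high) = 0.010/0.202 = 0.0495.
Difference = 0.151.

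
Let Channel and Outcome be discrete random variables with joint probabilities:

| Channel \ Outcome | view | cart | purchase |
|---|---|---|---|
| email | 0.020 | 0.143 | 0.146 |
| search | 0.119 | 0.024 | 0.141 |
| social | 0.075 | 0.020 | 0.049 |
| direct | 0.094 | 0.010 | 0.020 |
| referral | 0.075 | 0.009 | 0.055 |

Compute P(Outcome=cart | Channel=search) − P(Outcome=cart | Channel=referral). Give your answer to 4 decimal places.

P(Channel=search) = 0.119 + 0.024 + 0.141 = 0.284; P(Outcome=cart | Channel=search) = 0.024/0.284 = 0.08451.
P(Channel=referral) = 0.075 + 0.009 + 0.055 = 0.139; P(Outcome=cart | Channel=referral) = 0.009/0.139 = 0.06475.
Difference = 0.0198.

0.0198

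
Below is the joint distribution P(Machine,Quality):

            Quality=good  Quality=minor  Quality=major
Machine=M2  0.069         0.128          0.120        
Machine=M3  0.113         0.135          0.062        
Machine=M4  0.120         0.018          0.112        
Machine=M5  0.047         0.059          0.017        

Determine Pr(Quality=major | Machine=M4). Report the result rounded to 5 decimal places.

P(Machine=M4) = 0.120 + 0.018 + 0.112 = 0.250.
P(Quality=major | Machine=M4) = 0.112/0.250 = 0.44800.

0.44800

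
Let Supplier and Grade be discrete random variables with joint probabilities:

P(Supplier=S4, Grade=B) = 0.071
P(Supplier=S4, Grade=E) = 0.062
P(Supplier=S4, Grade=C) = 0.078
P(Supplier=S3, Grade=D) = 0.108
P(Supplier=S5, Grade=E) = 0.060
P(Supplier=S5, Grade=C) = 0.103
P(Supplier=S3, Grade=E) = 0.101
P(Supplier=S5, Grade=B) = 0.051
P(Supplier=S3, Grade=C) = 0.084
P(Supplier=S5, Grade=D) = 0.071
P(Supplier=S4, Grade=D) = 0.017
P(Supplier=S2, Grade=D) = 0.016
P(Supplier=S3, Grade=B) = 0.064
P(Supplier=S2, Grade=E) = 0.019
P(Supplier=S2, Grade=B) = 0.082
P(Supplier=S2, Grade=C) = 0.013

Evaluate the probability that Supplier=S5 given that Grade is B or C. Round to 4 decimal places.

P(Grade=B) = 0.082 + 0.064 + 0.071 + 0.051 = 0.268.
P(Grade=C) = 0.013 + 0.084 + 0.078 + 0.103 = 0.278.
P(Grade ∈ {B, C}) = 0.268 + 0.278 = 0.546; P(Supplier=S5, Grade ∈ {B, C}) = 0.051 + 0.103 = 0.154.
P(Supplier=S5 | Grade ∈ {B, C}) = 0.154/0.546 = 0.2821.

0.2821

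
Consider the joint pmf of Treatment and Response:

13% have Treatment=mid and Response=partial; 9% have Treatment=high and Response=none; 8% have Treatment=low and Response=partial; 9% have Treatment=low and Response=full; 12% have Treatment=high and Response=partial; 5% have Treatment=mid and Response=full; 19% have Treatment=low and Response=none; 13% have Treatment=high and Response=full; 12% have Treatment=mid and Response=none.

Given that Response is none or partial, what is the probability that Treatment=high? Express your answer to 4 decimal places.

P(Response=none) = 0.19 + 0.12 + 0.09 = 0.40.
P(Response=partial) = 0.08 + 0.13 + 0.12 = 0.33.
P(Response ∈ {none, partial}) = 0.40 + 0.33 = 0.73; P(Treatment=high, Response ∈ {none, partial}) = 0.09 + 0.12 = 0.21.
P(Treatment=high | Response ∈ {none, partial}) = 0.21/0.73 = 0.2877.

0.2877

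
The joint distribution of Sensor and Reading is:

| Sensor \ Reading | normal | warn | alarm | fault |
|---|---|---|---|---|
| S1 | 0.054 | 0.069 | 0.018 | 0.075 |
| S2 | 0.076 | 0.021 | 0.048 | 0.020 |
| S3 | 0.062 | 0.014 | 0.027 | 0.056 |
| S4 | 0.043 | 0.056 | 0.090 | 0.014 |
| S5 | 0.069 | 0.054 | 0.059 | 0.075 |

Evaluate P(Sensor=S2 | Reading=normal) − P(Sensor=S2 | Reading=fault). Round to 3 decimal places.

0.167

P(Reading=normal) = 0.054 + 0.076 + 0.062 + 0.043 + 0.069 = 0.304; P(Sensor=S2 | Reading=normal) = 0.076/0.304 = 0.2500.
P(Reading=fault) = 0.075 + 0.020 + 0.056 + 0.014 + 0.075 = 0.240; P(Sensor=S2 | Reading=fault) = 0.020/0.240 = 0.0833.
Difference = 0.167.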